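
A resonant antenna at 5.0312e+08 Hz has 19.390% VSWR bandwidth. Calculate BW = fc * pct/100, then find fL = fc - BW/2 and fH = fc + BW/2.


BW = 5.0312e+08 * 19.390/100 = 9.755497e+07 Hz
fL = 5.0312e+08 - 9.755497e+07/2 = 4.543e+08 Hz
fH = 5.0312e+08 + 9.755497e+07/2 = 5.519e+08 Hz

BW=9.755e+07 Hz, fL=4.543e+08 Hz, fH=5.519e+08 Hz


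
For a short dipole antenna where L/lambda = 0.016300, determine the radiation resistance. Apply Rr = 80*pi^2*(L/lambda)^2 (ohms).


Rr = 80 * pi^2 * (0.016300)^2 = 80 * 9.869604 * 2.656900e-04 = 0.2098 ohm

0.2098 ohm


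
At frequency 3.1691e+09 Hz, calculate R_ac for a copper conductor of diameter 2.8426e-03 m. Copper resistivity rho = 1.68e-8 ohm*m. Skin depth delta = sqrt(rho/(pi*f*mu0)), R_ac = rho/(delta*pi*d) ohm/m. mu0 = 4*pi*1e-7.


delta = sqrt(1.68e-8 / (pi * 3.1691e+09 * 4*pi*1e-7)) = 1.158796e-06 m
R_ac = 1.68e-8 / (1.158796e-06 * pi * 2.8426e-03) = 1.623 ohm/m

1.623 ohm/m


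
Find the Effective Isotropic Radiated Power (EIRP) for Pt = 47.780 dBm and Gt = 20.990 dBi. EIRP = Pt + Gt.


EIRP = Pt + Gt = 47.780 + 20.990 = 68.77 dBm

68.77 dBm


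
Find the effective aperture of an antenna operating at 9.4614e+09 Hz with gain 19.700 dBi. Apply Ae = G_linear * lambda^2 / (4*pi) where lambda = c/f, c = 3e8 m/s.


lambda = c / f = 3.0000e+08 / 9.4614e+09 = 0.03170778 m
G_linear = 10^(19.700/10) = 93.32543
Ae = G_linear * lambda^2 / (4*pi) = 93.32543 * 0.03170778^2 / (4*pi) = 7.467e-03 m^2

7.467e-03 m^2


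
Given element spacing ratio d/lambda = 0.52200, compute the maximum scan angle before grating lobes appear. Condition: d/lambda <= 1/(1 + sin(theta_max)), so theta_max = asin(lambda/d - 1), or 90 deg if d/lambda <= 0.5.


lambda/d - 1 = 1/0.52200 - 1 = 0.9157088
theta_max = asin(0.9157088) = 66.31 deg

66.31 deg


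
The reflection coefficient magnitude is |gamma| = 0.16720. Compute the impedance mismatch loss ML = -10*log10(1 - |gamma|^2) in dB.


ML = -10 * log10(1 - 0.16720^2) = -10 * log10(0.97204416) = 0.1231 dB

0.1231 dB


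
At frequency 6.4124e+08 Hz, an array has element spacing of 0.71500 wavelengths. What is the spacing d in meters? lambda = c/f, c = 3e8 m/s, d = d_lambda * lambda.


lambda = c / f = 3.0000e+08 / 6.4124e+08 = 0.4678436 m
d = 0.71500 * 0.4678436 = 0.3345 m

0.3345 m


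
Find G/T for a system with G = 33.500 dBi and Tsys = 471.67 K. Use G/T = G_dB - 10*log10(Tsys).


G/T = 33.500 - 10*log10(471.67) = 33.500 - 26.73638 = 6.764 dB/K

6.764 dB/K


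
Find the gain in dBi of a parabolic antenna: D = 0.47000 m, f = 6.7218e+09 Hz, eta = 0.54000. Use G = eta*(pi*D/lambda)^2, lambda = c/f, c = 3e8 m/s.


lambda = c / f = 3.0000e+08 / 6.7218e+09 = 0.04463090 m
G_linear = 0.54000 * (pi * 0.47000 / 0.04463090)^2 = 591.0414
G_dBi = 10 * log10(591.0414) = 27.72 dBi

27.72 dBi


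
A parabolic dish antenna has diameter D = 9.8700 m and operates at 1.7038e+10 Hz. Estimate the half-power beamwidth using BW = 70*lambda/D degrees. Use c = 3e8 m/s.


lambda = c / f = 3.0000e+08 / 1.7038e+10 = 0.01760770 m
BW = 70 * 0.01760770 / 9.8700 = 0.1249 deg

0.1249 deg


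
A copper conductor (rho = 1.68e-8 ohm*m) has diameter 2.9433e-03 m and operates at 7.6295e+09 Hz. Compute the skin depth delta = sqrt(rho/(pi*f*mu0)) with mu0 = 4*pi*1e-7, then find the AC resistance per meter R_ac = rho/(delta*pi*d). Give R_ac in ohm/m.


delta = sqrt(1.68e-8 / (pi * 7.6295e+09 * 4*pi*1e-7)) = 7.468386e-07 m
R_ac = 1.68e-8 / (7.468386e-07 * pi * 2.9433e-03) = 2.433 ohm/m

2.433 ohm/m


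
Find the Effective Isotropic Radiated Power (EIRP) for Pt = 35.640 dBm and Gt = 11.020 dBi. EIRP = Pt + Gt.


EIRP = Pt + Gt = 35.640 + 11.020 = 46.66 dBm

46.66 dBm


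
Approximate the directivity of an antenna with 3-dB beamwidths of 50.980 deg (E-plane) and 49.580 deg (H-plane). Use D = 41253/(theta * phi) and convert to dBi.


D_linear = 41253 / (50.980 * 49.580) = 16.32109
D_dBi = 10 * log10(16.32109) = 12.13 dBi

12.13 dBi


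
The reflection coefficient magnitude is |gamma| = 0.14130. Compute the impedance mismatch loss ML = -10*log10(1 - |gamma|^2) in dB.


ML = -10 * log10(1 - 0.14130^2) = -10 * log10(0.98003431) = 0.08759 dB

0.08759 dB


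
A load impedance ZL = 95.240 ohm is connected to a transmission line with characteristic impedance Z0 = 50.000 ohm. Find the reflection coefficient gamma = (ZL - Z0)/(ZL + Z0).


gamma = (95.240 - 50.000) / (95.240 + 50.000) = 0.3115

0.3115


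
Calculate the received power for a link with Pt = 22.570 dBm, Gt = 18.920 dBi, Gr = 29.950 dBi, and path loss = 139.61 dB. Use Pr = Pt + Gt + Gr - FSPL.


Pr = 22.570 + 18.920 + 29.950 - 139.61 = -68.17 dBm

-68.17 dBm


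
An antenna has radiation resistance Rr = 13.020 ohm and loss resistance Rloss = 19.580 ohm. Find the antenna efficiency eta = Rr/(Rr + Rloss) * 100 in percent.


eta = 13.020 / (13.020 + 19.580) * 100 = 39.94%

39.94%


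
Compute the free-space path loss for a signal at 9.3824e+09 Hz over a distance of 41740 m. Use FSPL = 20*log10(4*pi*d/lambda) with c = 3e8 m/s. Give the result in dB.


lambda = c / f = 3.0000e+08 / 9.3824e+09 = 0.03197476 m
FSPL = 20 * log10(4*pi*41740/0.03197476) = 144.3 dB

144.3 dB


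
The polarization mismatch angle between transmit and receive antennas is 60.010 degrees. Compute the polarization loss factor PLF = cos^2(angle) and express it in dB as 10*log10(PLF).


PLF_linear = cos^2(60.010 deg) = 0.2498489
PLF_dB = 10 * log10(0.2498489) = -6.023 dB

-6.023 dB


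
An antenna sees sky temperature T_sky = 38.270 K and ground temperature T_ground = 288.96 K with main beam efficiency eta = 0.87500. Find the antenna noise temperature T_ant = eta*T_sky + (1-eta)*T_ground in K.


T_ant = 0.87500 * 38.270 + (1 - 0.87500) * 288.96 = 69.61 K

69.61 K


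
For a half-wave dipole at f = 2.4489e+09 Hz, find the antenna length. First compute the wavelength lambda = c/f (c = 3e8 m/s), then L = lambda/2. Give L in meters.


lambda = c / f = 3.0000e+08 / 2.4489e+09 = 0.1225040 m
L = lambda / 2 = 0.1225040 / 2 = 0.06125 m

0.06125 m


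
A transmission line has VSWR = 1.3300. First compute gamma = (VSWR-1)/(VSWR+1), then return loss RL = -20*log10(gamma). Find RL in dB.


gamma = (1.3300 - 1) / (1.3300 + 1) = 0.1416309
RL = -20 * log10(0.1416309) = 16.98 dB

16.98 dB


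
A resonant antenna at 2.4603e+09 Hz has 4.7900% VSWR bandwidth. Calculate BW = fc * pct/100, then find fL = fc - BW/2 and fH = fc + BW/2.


BW = 2.4603e+09 * 4.7900/100 = 1.178484e+08 Hz
fL = 2.4603e+09 - 1.178484e+08/2 = 2.401e+09 Hz
fH = 2.4603e+09 + 1.178484e+08/2 = 2.519e+09 Hz

BW=1.178e+08 Hz, fL=2.401e+09 Hz, fH=2.519e+09 Hz


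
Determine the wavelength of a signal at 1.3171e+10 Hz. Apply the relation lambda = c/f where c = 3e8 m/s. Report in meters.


lambda = c / f = 3.0000e+08 / 1.3171e+10 = 0.02278 m

0.02278 m


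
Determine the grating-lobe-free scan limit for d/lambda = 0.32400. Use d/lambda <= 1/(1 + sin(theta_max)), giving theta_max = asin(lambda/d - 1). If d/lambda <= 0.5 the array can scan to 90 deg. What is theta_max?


lambda/d - 1 = 1/0.32400 - 1 = 2.086420 >= 1
d/lambda <= 0.5, so the array can scan to endfire without grating lobes: theta_max = 90 deg

90 deg


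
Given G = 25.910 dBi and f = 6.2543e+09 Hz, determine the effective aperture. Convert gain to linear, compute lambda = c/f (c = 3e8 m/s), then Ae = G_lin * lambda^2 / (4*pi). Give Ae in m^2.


lambda = c / f = 3.0000e+08 / 6.2543e+09 = 0.04796700 m
G_linear = 10^(25.910/10) = 389.9420
Ae = G_linear * lambda^2 / (4*pi) = 389.9420 * 0.04796700^2 / (4*pi) = 0.07140 m^2

0.07140 m^2


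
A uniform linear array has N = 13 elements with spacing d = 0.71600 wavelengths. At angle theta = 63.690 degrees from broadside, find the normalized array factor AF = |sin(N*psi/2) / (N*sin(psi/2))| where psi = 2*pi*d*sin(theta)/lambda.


psi = 2*pi*0.71600*sin(63.690 deg) = 4.032730 rad
AF = |sin(13*4.032730/2) / (13*sin(4.032730/2))| = 0.07518

0.07518


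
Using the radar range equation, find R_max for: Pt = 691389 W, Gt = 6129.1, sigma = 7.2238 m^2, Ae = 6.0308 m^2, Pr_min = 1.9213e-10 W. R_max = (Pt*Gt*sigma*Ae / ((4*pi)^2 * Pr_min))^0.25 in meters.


R^4 = 691389*6129.1*7.2238*6.0308 / ((4*pi)^2 * 1.9213e-10) = 6.084780e+18
R_max = 6.084780e+18^0.25 = 49666 m

49666 m


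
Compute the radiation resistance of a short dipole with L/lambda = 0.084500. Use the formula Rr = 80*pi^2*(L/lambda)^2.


Rr = 80 * pi^2 * (0.084500)^2 = 80 * 9.869604 * 7.140250e-03 = 5.638 ohm

5.638 ohm


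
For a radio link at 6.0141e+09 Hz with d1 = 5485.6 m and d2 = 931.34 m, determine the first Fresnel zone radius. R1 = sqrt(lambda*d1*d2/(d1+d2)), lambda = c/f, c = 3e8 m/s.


lambda = c / f = 3.0000e+08 / 6.0141e+09 = 0.04988278 m
R1 = sqrt(0.04988278 * 5485.6 * 931.34 / (5485.6 + 931.34)) = 6.302 m

6.302 m


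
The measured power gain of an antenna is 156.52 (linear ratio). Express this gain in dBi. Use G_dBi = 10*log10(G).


G_dBi = 10 * log10(156.52) = 21.95 dBi

21.95 dBi


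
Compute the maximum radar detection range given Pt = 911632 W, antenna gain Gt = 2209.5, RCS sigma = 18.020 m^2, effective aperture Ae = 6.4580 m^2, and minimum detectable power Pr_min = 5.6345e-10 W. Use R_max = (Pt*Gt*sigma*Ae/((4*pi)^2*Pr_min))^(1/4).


R^4 = 911632*2209.5*18.020*6.4580 / ((4*pi)^2 * 5.6345e-10) = 2.634458e+18
R_max = 2.634458e+18^0.25 = 40288 m

40288 m


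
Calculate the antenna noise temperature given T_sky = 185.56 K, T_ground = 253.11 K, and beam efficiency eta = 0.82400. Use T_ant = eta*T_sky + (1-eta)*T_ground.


T_ant = 0.82400 * 185.56 + (1 - 0.82400) * 253.11 = 197.4 K

197.4 K


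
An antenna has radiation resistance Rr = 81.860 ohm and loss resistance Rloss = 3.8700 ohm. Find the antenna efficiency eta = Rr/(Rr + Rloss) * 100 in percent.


eta = 81.860 / (81.860 + 3.8700) * 100 = 95.49%

95.49%


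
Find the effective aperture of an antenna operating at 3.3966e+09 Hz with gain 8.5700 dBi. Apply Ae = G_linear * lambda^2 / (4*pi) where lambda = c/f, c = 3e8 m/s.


lambda = c / f = 3.0000e+08 / 3.3966e+09 = 0.08832362 m
G_linear = 10^(8.5700/10) = 7.194490
Ae = G_linear * lambda^2 / (4*pi) = 7.194490 * 0.08832362^2 / (4*pi) = 4.466e-03 m^2

4.466e-03 m^2


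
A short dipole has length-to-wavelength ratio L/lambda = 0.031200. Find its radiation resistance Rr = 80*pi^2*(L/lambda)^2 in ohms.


Rr = 80 * pi^2 * (0.031200)^2 = 80 * 9.869604 * 9.734400e-04 = 0.7686 ohm

0.7686 ohm


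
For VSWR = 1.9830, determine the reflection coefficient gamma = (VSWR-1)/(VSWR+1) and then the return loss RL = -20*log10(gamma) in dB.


gamma = (1.9830 - 1) / (1.9830 + 1) = 0.3295340
RL = -20 * log10(0.3295340) = 9.642 dB

9.642 dB


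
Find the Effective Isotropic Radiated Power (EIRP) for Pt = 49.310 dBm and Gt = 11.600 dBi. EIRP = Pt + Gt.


EIRP = Pt + Gt = 49.310 + 11.600 = 60.91 dBm

60.91 dBm


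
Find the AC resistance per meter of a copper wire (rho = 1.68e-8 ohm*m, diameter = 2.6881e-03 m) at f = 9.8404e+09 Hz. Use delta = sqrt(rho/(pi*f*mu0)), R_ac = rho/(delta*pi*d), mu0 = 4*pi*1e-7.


delta = sqrt(1.68e-8 / (pi * 9.8404e+09 * 4*pi*1e-7)) = 6.576100e-07 m
R_ac = 1.68e-8 / (6.576100e-07 * pi * 2.6881e-03) = 3.025 ohm/m

3.025 ohm/m


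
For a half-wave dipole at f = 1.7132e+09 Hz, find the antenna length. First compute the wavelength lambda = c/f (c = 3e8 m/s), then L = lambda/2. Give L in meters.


lambda = c / f = 3.0000e+08 / 1.7132e+09 = 0.1751109 m
L = lambda / 2 = 0.1751109 / 2 = 0.08756 m

0.08756 m


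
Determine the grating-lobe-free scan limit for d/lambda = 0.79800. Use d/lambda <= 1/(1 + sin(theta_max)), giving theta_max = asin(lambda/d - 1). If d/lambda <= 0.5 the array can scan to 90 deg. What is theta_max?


lambda/d - 1 = 1/0.79800 - 1 = 0.2531328
theta_max = asin(0.2531328) = 14.66 deg

14.66 deg


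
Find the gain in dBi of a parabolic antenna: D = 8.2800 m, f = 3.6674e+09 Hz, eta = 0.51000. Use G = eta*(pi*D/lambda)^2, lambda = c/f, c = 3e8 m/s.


lambda = c / f = 3.0000e+08 / 3.6674e+09 = 0.08180182 m
G_linear = 0.51000 * (pi * 8.2800 / 0.08180182)^2 = 51570.89
G_dBi = 10 * log10(51570.89) = 47.12 dBi

47.12 dBi


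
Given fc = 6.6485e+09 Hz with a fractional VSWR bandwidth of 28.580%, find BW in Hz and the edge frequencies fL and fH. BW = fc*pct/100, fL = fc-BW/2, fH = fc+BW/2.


BW = 6.6485e+09 * 28.580/100 = 1.900141e+09 Hz
fL = 6.6485e+09 - 1.900141e+09/2 = 5.698e+09 Hz
fH = 6.6485e+09 + 1.900141e+09/2 = 7.599e+09 Hz

BW=1.900e+09 Hz, fL=5.698e+09 Hz, fH=7.599e+09 Hz


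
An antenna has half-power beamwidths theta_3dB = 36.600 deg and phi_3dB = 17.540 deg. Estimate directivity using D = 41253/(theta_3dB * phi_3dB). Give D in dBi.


D_linear = 41253 / (36.600 * 17.540) = 64.26061
D_dBi = 10 * log10(64.26061) = 18.08 dBi

18.08 dBi


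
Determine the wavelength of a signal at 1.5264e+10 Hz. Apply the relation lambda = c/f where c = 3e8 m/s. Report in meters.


lambda = c / f = 3.0000e+08 / 1.5264e+10 = 0.01965 m

0.01965 m


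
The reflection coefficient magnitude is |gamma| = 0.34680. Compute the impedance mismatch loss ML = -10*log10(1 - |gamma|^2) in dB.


ML = -10 * log10(1 - 0.34680^2) = -10 * log10(0.87972976) = 0.5565 dB

0.5565 dB


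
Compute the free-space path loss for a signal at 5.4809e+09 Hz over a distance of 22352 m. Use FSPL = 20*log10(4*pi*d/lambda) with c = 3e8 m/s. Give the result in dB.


lambda = c / f = 3.0000e+08 / 5.4809e+09 = 0.05473554 m
FSPL = 20 * log10(4*pi*22352/0.05473554) = 134.2 dB

134.2 dB


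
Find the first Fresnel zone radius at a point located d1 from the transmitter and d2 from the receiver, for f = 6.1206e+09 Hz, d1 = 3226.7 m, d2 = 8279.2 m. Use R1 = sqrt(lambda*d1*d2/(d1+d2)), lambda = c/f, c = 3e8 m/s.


lambda = c / f = 3.0000e+08 / 6.1206e+09 = 0.04901480 m
R1 = sqrt(0.04901480 * 3226.7 * 8279.2 / (3226.7 + 8279.2)) = 10.67 m

10.67 m


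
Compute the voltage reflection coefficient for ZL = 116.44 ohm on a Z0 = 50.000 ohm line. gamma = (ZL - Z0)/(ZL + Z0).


gamma = (116.44 - 50.000) / (116.44 + 50.000) = 0.3992

0.3992


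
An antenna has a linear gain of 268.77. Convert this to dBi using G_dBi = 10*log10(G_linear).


G_dBi = 10 * log10(268.77) = 24.29 dBi

24.29 dBi


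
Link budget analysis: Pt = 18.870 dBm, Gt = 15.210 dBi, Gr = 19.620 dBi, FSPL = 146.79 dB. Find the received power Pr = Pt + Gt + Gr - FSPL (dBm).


Pr = 18.870 + 15.210 + 19.620 - 146.79 = -93.09 dBm

-93.09 dBm


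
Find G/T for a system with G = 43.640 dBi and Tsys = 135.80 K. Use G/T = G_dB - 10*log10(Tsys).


G/T = 43.640 - 10*log10(135.80) = 43.640 - 21.32900 = 22.31 dB/K

22.31 dB/K


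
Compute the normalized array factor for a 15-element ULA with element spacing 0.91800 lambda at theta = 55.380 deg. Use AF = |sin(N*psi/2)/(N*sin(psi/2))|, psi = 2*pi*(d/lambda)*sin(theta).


psi = 2*pi*0.91800*sin(55.380 deg) = 4.746677 rad
AF = |sin(15*4.746677/2) / (15*sin(4.746677/2))| = 0.08286

0.08286


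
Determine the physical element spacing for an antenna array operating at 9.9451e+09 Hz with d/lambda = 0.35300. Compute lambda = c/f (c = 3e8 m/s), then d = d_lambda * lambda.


lambda = c / f = 3.0000e+08 / 9.9451e+09 = 0.03016561 m
d = 0.35300 * 0.03016561 = 0.01065 m

0.01065 m


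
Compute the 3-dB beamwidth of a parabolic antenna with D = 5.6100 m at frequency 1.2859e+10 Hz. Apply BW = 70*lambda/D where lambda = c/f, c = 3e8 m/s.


lambda = c / f = 3.0000e+08 / 1.2859e+10 = 0.02332996 m
BW = 70 * 0.02332996 / 5.6100 = 0.2911 deg

0.2911 deg


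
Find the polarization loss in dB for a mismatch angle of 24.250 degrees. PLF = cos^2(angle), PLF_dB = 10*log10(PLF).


PLF_linear = cos^2(24.250 deg) = 0.8313100
PLF_dB = 10 * log10(0.8313100) = -0.8024 dB

-0.8024 dB


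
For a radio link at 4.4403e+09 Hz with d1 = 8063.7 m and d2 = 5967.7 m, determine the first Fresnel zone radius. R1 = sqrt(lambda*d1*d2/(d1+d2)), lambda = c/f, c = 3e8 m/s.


lambda = c / f = 3.0000e+08 / 4.4403e+09 = 0.06756300 m
R1 = sqrt(0.06756300 * 8063.7 * 5967.7 / (8063.7 + 5967.7)) = 15.22 m

15.22 m


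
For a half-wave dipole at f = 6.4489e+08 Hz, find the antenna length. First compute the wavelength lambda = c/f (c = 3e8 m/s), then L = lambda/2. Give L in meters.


lambda = c / f = 3.0000e+08 / 6.4489e+08 = 0.4651956 m
L = lambda / 2 = 0.4651956 / 2 = 0.2326 m

0.2326 m


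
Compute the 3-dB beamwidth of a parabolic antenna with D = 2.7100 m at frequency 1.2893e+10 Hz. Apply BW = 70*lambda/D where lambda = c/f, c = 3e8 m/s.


lambda = c / f = 3.0000e+08 / 1.2893e+10 = 0.02326844 m
BW = 70 * 0.02326844 / 2.7100 = 0.6010 deg

0.6010 deg


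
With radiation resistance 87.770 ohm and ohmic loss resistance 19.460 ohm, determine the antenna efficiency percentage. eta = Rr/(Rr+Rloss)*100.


eta = 87.770 / (87.770 + 19.460) * 100 = 81.85%

81.85%


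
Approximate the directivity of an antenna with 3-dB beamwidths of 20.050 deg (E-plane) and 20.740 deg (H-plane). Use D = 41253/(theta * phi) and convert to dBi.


D_linear = 41253 / (20.050 * 20.740) = 99.20474
D_dBi = 10 * log10(99.20474) = 19.97 dBi

19.97 dBi


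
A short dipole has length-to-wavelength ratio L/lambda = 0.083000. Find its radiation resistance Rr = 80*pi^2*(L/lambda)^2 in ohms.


Rr = 80 * pi^2 * (0.083000)^2 = 80 * 9.869604 * 6.889000e-03 = 5.439 ohm

5.439 ohm


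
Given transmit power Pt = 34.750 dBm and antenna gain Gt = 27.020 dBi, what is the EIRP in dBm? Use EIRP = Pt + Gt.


EIRP = Pt + Gt = 34.750 + 27.020 = 61.77 dBm

61.77 dBm


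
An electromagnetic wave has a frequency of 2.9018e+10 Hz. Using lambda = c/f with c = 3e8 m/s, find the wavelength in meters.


lambda = c / f = 3.0000e+08 / 2.9018e+10 = 0.01034 m

0.01034 m


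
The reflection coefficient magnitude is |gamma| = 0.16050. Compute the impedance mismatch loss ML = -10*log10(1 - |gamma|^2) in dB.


ML = -10 * log10(1 - 0.16050^2) = -10 * log10(0.97423975) = 0.1133 dB

0.1133 dB


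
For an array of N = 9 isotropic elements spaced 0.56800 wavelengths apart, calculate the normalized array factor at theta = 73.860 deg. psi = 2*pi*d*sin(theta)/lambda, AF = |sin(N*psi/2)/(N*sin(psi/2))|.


psi = 2*pi*0.56800*sin(73.860 deg) = 3.428184 rad
AF = |sin(9*3.428184/2) / (9*sin(3.428184/2))| = 0.03115

0.03115


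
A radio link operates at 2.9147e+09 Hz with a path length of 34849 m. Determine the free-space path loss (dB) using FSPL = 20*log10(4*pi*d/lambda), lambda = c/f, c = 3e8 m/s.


lambda = c / f = 3.0000e+08 / 2.9147e+09 = 0.1029265 m
FSPL = 20 * log10(4*pi*34849/0.1029265) = 132.6 dB

132.6 dB


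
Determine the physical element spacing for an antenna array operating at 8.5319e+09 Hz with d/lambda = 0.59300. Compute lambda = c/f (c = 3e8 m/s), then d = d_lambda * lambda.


lambda = c / f = 3.0000e+08 / 8.5319e+09 = 0.03516216 m
d = 0.59300 * 0.03516216 = 0.02085 m

0.02085 m


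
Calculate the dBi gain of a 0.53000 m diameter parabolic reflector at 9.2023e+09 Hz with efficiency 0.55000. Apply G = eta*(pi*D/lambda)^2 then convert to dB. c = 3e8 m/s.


lambda = c / f = 3.0000e+08 / 9.2023e+09 = 0.03260055 m
G_linear = 0.55000 * (pi * 0.53000 / 0.03260055)^2 = 1434.711
G_dBi = 10 * log10(1434.711) = 31.57 dBi

31.57 dBi


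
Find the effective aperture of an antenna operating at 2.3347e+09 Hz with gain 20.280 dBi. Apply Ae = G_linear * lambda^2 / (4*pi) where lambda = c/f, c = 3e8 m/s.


lambda = c / f = 3.0000e+08 / 2.3347e+09 = 0.1284962 m
G_linear = 10^(20.280/10) = 106.6596
Ae = G_linear * lambda^2 / (4*pi) = 106.6596 * 0.1284962^2 / (4*pi) = 0.1401 m^2

0.1401 m^2


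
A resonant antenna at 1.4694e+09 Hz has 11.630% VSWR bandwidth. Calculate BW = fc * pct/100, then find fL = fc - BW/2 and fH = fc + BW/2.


BW = 1.4694e+09 * 11.630/100 = 1.708912e+08 Hz
fL = 1.4694e+09 - 1.708912e+08/2 = 1.384e+09 Hz
fH = 1.4694e+09 + 1.708912e+08/2 = 1.555e+09 Hz

BW=1.709e+08 Hz, fL=1.384e+09 Hz, fH=1.555e+09 Hz


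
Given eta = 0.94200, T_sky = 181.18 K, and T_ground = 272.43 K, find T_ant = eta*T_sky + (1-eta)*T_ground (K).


T_ant = 0.94200 * 181.18 + (1 - 0.94200) * 272.43 = 186.5 K

186.5 K


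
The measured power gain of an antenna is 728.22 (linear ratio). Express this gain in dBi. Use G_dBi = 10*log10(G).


G_dBi = 10 * log10(728.22) = 28.62 dBi

28.62 dBi


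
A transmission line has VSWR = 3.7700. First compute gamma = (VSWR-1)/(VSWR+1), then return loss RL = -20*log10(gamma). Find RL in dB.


gamma = (3.7700 - 1) / (3.7700 + 1) = 0.5807128
RL = -20 * log10(0.5807128) = 4.721 dB

4.721 dB


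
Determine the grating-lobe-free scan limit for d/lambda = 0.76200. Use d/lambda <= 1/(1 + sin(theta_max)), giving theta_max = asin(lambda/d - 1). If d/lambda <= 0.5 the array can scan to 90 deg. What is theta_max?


lambda/d - 1 = 1/0.76200 - 1 = 0.3123360
theta_max = asin(0.3123360) = 18.20 deg

18.20 deg


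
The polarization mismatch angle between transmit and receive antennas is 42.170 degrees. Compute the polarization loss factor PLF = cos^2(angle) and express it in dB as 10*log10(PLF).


PLF_linear = cos^2(42.170 deg) = 0.5493125
PLF_dB = 10 * log10(0.5493125) = -2.602 dB

-2.602 dB


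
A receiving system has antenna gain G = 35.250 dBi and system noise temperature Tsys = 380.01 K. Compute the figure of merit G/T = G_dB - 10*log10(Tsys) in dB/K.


G/T = 35.250 - 10*log10(380.01) = 35.250 - 25.79795 = 9.452 dB/K

9.452 dB/K


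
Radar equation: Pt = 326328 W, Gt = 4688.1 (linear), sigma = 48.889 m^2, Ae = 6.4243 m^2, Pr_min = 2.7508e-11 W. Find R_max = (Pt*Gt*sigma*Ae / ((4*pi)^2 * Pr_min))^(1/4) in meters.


R^4 = 326328*4688.1*48.889*6.4243 / ((4*pi)^2 * 2.7508e-11) = 1.106138e+20
R_max = 1.106138e+20^0.25 = 102554 m

102554 m


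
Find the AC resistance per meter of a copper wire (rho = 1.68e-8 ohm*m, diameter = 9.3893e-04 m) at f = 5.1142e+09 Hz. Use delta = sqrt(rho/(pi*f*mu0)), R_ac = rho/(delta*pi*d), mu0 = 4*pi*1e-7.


delta = sqrt(1.68e-8 / (pi * 5.1142e+09 * 4*pi*1e-7)) = 9.121913e-07 m
R_ac = 1.68e-8 / (9.121913e-07 * pi * 9.3893e-04) = 6.244 ohm/m

6.244 ohm/m


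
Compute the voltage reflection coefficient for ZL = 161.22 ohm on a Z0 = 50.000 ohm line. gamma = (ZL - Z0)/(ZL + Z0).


gamma = (161.22 - 50.000) / (161.22 + 50.000) = 0.5266

0.5266


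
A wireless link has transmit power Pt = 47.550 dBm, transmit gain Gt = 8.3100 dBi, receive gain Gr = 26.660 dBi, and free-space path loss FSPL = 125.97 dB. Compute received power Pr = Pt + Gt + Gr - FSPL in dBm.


Pr = 47.550 + 8.3100 + 26.660 - 125.97 = -43.45 dBm

-43.45 dBm


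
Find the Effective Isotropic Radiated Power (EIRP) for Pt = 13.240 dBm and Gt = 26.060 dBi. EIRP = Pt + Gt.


EIRP = Pt + Gt = 13.240 + 26.060 = 39.30 dBm

39.30 dBm


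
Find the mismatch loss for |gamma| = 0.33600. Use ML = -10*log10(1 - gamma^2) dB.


ML = -10 * log10(1 - 0.33600^2) = -10 * log10(0.887104) = 0.5203 dB

0.5203 dB


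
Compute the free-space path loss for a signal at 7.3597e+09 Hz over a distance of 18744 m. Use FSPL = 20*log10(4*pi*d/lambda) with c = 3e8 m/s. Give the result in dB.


lambda = c / f = 3.0000e+08 / 7.3597e+09 = 0.04076253 m
FSPL = 20 * log10(4*pi*18744/0.04076253) = 135.2 dB

135.2 dB


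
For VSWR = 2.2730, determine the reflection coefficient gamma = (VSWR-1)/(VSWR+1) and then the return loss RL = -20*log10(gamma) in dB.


gamma = (2.2730 - 1) / (2.2730 + 1) = 0.3889398
RL = -20 * log10(0.3889398) = 8.202 dB

8.202 dB


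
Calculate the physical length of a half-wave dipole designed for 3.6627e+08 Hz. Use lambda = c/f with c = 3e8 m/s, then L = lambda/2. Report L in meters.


lambda = c / f = 3.0000e+08 / 3.6627e+08 = 0.8190679 m
L = lambda / 2 = 0.8190679 / 2 = 0.4095 m

0.4095 m


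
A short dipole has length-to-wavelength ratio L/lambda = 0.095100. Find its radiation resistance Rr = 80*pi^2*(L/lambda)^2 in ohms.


Rr = 80 * pi^2 * (0.095100)^2 = 80 * 9.869604 * 9.044010e-03 = 7.141 ohm

7.141 ohm


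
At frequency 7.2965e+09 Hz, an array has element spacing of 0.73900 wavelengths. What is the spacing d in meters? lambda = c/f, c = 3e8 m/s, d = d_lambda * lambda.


lambda = c / f = 3.0000e+08 / 7.2965e+09 = 0.04111560 m
d = 0.73900 * 0.04111560 = 0.03038 m

0.03038 m


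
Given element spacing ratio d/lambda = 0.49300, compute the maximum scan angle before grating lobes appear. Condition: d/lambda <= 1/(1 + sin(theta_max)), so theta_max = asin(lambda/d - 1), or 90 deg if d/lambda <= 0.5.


lambda/d - 1 = 1/0.49300 - 1 = 1.028398 >= 1
d/lambda <= 0.5, so the array can scan to endfire without grating lobes: theta_max = 90 deg

90 deg


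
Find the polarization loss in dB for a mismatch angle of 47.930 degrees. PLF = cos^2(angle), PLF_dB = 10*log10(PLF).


PLF_linear = cos^2(47.930 deg) = 0.4489510
PLF_dB = 10 * log10(0.4489510) = -3.478 dB

-3.478 dB


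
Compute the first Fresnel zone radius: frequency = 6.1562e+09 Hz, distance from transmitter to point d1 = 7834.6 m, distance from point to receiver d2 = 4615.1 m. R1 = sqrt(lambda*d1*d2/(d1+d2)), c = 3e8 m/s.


lambda = c / f = 3.0000e+08 / 6.1562e+09 = 0.04873136 m
R1 = sqrt(0.04873136 * 7834.6 * 4615.1 / (7834.6 + 4615.1)) = 11.90 m

11.90 m


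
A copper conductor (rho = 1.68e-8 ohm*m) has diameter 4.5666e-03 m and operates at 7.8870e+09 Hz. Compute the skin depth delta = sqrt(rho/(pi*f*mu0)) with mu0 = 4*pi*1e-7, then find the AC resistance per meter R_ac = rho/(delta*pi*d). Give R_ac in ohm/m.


delta = sqrt(1.68e-8 / (pi * 7.8870e+09 * 4*pi*1e-7)) = 7.345458e-07 m
R_ac = 1.68e-8 / (7.345458e-07 * pi * 4.5666e-03) = 1.594 ohm/m

1.594 ohm/m


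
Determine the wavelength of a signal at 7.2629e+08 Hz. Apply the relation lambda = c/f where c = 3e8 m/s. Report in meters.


lambda = c / f = 3.0000e+08 / 7.2629e+08 = 0.4131 m

0.4131 m


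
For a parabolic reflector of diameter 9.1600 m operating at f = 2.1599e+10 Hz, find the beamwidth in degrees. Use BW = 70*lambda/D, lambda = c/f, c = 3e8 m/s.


lambda = c / f = 3.0000e+08 / 2.1599e+10 = 0.01388953 m
BW = 70 * 0.01388953 / 9.1600 = 0.1061 deg

0.1061 deg


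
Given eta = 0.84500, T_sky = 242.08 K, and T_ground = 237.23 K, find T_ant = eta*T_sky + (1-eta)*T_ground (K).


T_ant = 0.84500 * 242.08 + (1 - 0.84500) * 237.23 = 241.3 K

241.3 K


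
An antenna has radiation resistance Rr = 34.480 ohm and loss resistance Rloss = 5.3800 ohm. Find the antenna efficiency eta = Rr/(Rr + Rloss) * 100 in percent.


eta = 34.480 / (34.480 + 5.3800) * 100 = 86.50%

86.50%


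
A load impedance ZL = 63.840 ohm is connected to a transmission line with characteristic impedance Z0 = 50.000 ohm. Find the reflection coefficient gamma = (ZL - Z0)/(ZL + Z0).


gamma = (63.840 - 50.000) / (63.840 + 50.000) = 0.1216

0.1216


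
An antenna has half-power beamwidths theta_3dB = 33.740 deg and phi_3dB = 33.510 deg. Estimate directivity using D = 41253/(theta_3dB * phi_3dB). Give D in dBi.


D_linear = 41253 / (33.740 * 33.510) = 36.48682
D_dBi = 10 * log10(36.48682) = 15.62 dBi

15.62 dBi


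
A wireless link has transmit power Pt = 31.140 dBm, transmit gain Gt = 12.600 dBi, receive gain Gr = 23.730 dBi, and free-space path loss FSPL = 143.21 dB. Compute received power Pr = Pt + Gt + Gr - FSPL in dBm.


Pr = 31.140 + 12.600 + 23.730 - 143.21 = -75.74 dBm

-75.74 dBm


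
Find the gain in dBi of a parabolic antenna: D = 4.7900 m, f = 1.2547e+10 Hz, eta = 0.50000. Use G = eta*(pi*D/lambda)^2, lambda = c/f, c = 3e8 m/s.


lambda = c / f = 3.0000e+08 / 1.2547e+10 = 0.02391010 m
G_linear = 0.50000 * (pi * 4.7900 / 0.02391010)^2 = 198051.4
G_dBi = 10 * log10(198051.4) = 52.97 dBi

52.97 dBi


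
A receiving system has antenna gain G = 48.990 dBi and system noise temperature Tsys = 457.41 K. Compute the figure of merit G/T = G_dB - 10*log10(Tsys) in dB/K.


G/T = 48.990 - 10*log10(457.41) = 48.990 - 26.60306 = 22.39 dB/K

22.39 dB/K


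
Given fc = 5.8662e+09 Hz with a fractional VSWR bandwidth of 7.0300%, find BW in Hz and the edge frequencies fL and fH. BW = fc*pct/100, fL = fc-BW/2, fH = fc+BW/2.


BW = 5.8662e+09 * 7.0300/100 = 4.123939e+08 Hz
fL = 5.8662e+09 - 4.123939e+08/2 = 5.660e+09 Hz
fH = 5.8662e+09 + 4.123939e+08/2 = 6.072e+09 Hz

BW=4.124e+08 Hz, fL=5.660e+09 Hz, fH=6.072e+09 Hz


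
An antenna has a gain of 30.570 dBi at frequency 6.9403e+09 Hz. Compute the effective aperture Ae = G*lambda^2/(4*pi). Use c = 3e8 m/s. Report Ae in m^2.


lambda = c / f = 3.0000e+08 / 6.9403e+09 = 0.04322580 m
G_linear = 10^(30.570/10) = 1140.250
Ae = G_linear * lambda^2 / (4*pi) = 1140.250 * 0.04322580^2 / (4*pi) = 0.1695 m^2

0.1695 m^2


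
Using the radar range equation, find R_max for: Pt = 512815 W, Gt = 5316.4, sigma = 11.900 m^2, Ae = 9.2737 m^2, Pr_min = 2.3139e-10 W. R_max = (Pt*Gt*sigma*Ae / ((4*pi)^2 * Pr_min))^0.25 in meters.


R^4 = 512815*5316.4*11.900*9.2737 / ((4*pi)^2 * 2.3139e-10) = 8.234061e+18
R_max = 8.234061e+18^0.25 = 53568 m

53568 m


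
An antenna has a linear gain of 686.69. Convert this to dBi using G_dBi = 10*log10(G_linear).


G_dBi = 10 * log10(686.69) = 28.37 dBi

28.37 dBi


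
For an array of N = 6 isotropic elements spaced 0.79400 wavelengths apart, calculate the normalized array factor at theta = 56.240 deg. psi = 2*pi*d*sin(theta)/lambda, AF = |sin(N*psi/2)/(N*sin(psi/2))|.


psi = 2*pi*0.79400*sin(56.240 deg) = 4.147593 rad
AF = |sin(6*4.147593/2) / (6*sin(4.147593/2))| = 0.02345

0.02345


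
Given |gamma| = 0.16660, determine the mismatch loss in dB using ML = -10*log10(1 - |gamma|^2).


ML = -10 * log10(1 - 0.16660^2) = -10 * log10(0.97224444) = 0.1222 dB

0.1222 dB


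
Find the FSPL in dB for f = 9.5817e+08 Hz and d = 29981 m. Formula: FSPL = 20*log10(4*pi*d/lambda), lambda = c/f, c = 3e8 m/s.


lambda = c / f = 3.0000e+08 / 9.5817e+08 = 0.3130968 m
FSPL = 20 * log10(4*pi*29981/0.3130968) = 121.6 dB

121.6 dB


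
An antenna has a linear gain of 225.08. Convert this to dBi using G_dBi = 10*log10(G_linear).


G_dBi = 10 * log10(225.08) = 23.52 dBi

23.52 dBi


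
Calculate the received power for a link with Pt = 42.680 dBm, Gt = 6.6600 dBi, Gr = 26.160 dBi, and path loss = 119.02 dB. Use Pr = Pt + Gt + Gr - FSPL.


Pr = 42.680 + 6.6600 + 26.160 - 119.02 = -43.52 dBm

-43.52 dBm


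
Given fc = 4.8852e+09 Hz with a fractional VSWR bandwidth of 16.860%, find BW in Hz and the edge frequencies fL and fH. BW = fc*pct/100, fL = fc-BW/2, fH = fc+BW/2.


BW = 4.8852e+09 * 16.860/100 = 8.236447e+08 Hz
fL = 4.8852e+09 - 8.236447e+08/2 = 4.473e+09 Hz
fH = 4.8852e+09 + 8.236447e+08/2 = 5.297e+09 Hz

BW=8.236e+08 Hz, fL=4.473e+09 Hz, fH=5.297e+09 Hz


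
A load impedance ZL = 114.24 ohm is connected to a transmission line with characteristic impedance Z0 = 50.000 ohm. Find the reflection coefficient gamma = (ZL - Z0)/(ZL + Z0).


gamma = (114.24 - 50.000) / (114.24 + 50.000) = 0.3911

0.3911


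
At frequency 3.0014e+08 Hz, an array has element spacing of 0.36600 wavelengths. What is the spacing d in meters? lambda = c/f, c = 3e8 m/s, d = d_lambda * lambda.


lambda = c / f = 3.0000e+08 / 3.0014e+08 = 0.9995336 m
d = 0.36600 * 0.9995336 = 0.3658 m

0.3658 m


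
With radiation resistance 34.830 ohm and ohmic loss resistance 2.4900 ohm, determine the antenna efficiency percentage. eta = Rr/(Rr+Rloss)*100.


eta = 34.830 / (34.830 + 2.4900) * 100 = 93.33%

93.33%


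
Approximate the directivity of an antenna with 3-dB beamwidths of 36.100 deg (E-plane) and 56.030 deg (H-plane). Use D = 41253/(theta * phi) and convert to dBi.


D_linear = 41253 / (36.100 * 56.030) = 20.39519
D_dBi = 10 * log10(20.39519) = 13.10 dBi

13.10 dBi


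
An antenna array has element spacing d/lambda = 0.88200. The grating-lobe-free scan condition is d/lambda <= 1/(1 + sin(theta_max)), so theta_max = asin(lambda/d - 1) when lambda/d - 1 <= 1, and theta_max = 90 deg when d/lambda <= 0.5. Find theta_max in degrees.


lambda/d - 1 = 1/0.88200 - 1 = 0.1337868
theta_max = asin(0.1337868) = 7.688 deg

7.688 deg


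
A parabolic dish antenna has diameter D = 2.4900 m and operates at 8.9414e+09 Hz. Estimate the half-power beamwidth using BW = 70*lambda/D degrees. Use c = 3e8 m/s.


lambda = c / f = 3.0000e+08 / 8.9414e+09 = 0.03355179 m
BW = 70 * 0.03355179 / 2.4900 = 0.9432 deg

0.9432 deg


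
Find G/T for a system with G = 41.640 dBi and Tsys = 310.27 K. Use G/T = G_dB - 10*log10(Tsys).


G/T = 41.640 - 10*log10(310.27) = 41.640 - 24.91740 = 16.72 dB/K

16.72 dB/K


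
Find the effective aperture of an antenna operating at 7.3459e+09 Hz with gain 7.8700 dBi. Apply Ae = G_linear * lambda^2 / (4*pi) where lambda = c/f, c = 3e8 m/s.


lambda = c / f = 3.0000e+08 / 7.3459e+09 = 0.04083911 m
G_linear = 10^(7.8700/10) = 6.123504
Ae = G_linear * lambda^2 / (4*pi) = 6.123504 * 0.04083911^2 / (4*pi) = 8.127e-04 m^2

8.127e-04 m^2


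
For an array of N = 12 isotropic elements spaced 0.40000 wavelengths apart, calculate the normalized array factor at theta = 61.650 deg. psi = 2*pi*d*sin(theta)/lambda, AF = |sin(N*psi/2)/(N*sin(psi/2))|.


psi = 2*pi*0.40000*sin(61.650 deg) = 2.211840 rad
AF = |sin(12*2.211840/2) / (12*sin(2.211840/2))| = 0.06039

0.06039


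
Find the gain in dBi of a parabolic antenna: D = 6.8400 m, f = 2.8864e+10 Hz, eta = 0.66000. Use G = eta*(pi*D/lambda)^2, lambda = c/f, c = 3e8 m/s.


lambda = c / f = 3.0000e+08 / 2.8864e+10 = 0.01039357 m
G_linear = 0.66000 * (pi * 6.8400 / 0.01039357)^2 = 2.821151e+06
G_dBi = 10 * log10(2.821151e+06) = 64.50 dBi

64.50 dBi


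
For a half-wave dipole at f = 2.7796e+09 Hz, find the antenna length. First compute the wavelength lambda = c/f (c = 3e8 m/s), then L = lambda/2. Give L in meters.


lambda = c / f = 3.0000e+08 / 2.7796e+09 = 0.1079292 m
L = lambda / 2 = 0.1079292 / 2 = 0.05396 m

0.05396 m


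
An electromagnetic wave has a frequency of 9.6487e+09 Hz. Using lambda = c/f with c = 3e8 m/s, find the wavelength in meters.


lambda = c / f = 3.0000e+08 / 9.6487e+09 = 0.03109 m

0.03109 m


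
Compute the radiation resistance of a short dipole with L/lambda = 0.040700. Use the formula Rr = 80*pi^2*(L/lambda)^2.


Rr = 80 * pi^2 * (0.040700)^2 = 80 * 9.869604 * 1.656490e-03 = 1.308 ohm

1.308 ohm


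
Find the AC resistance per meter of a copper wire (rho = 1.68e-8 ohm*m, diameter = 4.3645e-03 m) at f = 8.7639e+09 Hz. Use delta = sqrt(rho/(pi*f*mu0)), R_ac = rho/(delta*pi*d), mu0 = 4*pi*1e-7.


delta = sqrt(1.68e-8 / (pi * 8.7639e+09 * 4*pi*1e-7)) = 6.968288e-07 m
R_ac = 1.68e-8 / (6.968288e-07 * pi * 4.3645e-03) = 1.758 ohm/m

1.758 ohm/m


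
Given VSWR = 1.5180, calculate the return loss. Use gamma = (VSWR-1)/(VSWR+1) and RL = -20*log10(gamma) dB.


gamma = (1.5180 - 1) / (1.5180 + 1) = 0.2057188
RL = -20 * log10(0.2057188) = 13.73 dB

13.73 dB


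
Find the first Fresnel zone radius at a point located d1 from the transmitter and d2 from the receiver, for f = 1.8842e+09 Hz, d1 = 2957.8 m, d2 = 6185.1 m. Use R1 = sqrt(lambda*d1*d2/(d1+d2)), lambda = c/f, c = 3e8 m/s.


lambda = c / f = 3.0000e+08 / 1.8842e+09 = 0.1592188 m
R1 = sqrt(0.1592188 * 2957.8 * 6185.1 / (2957.8 + 6185.1)) = 17.85 m

17.85 m


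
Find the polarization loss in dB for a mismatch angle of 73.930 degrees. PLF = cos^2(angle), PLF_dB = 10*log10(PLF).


PLF_linear = cos^2(73.930 deg) = 0.07662464
PLF_dB = 10 * log10(0.07662464) = -11.16 dB

-11.16 dB


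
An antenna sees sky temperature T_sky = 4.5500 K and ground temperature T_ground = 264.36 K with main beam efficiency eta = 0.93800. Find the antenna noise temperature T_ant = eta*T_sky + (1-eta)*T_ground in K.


T_ant = 0.93800 * 4.5500 + (1 - 0.93800) * 264.36 = 20.66 K

20.66 K


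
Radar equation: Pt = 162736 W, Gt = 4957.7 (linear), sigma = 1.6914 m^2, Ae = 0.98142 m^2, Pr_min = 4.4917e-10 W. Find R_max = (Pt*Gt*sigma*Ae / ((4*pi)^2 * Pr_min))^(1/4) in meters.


R^4 = 162736*4957.7*1.6914*0.98142 / ((4*pi)^2 * 4.4917e-10) = 1.888142e+16
R_max = 1.888142e+16^0.25 = 11722 m

11722 m


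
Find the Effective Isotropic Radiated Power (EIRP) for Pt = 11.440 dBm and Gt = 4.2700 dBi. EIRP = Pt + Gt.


EIRP = Pt + Gt = 11.440 + 4.2700 = 15.71 dBm

15.71 dBm


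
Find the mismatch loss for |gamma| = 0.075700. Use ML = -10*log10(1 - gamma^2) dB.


ML = -10 * log10(1 - 0.075700^2) = -10 * log10(0.99426951) = 0.02496 dB

0.02496 dB


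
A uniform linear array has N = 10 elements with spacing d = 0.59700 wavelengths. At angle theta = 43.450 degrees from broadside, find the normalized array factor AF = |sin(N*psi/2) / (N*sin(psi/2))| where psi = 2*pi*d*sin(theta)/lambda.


psi = 2*pi*0.59700*sin(43.450 deg) = 2.579685 rad
AF = |sin(10*2.579685/2) / (10*sin(2.579685/2))| = 0.03393

0.03393


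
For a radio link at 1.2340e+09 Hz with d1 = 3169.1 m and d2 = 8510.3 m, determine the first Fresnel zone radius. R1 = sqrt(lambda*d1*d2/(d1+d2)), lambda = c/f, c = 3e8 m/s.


lambda = c / f = 3.0000e+08 / 1.2340e+09 = 0.2431118 m
R1 = sqrt(0.2431118 * 3169.1 * 8510.3 / (3169.1 + 8510.3)) = 23.69 m

23.69 m


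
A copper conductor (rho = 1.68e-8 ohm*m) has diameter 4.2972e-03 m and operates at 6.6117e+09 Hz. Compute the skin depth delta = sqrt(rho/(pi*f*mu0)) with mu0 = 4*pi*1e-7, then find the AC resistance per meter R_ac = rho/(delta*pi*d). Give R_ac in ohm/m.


delta = sqrt(1.68e-8 / (pi * 6.6117e+09 * 4*pi*1e-7)) = 8.022657e-07 m
R_ac = 1.68e-8 / (8.022657e-07 * pi * 4.2972e-03) = 1.551 ohm/m

1.551 ohm/m


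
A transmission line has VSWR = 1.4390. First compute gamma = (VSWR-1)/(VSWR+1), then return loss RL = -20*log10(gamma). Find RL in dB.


gamma = (1.4390 - 1) / (1.4390 + 1) = 0.1799918
RL = -20 * log10(0.1799918) = 14.89 dB

14.89 dB


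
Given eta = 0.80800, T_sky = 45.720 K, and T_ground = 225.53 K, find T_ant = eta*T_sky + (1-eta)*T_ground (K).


T_ant = 0.80800 * 45.720 + (1 - 0.80800) * 225.53 = 80.24 K

80.24 K


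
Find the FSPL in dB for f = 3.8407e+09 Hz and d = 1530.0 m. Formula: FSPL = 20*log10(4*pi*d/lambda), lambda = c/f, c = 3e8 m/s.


lambda = c / f = 3.0000e+08 / 3.8407e+09 = 0.07811076 m
FSPL = 20 * log10(4*pi*1530.0/0.07811076) = 107.8 dB

107.8 dB


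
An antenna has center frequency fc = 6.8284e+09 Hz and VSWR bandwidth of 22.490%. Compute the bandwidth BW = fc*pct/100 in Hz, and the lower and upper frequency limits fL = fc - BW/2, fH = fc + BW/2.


BW = 6.8284e+09 * 22.490/100 = 1.535707e+09 Hz
fL = 6.8284e+09 - 1.535707e+09/2 = 6.061e+09 Hz
fH = 6.8284e+09 + 1.535707e+09/2 = 7.596e+09 Hz

BW=1.536e+09 Hz, fL=6.061e+09 Hz, fH=7.596e+09 Hz


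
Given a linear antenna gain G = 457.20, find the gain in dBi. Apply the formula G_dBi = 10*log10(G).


G_dBi = 10 * log10(457.20) = 26.60 dBi

26.60 dBi


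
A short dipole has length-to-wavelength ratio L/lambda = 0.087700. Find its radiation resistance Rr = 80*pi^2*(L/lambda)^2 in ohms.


Rr = 80 * pi^2 * (0.087700)^2 = 80 * 9.869604 * 7.691290e-03 = 6.073 ohm

6.073 ohm


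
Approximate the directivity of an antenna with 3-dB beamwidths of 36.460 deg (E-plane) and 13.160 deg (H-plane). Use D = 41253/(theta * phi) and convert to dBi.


D_linear = 41253 / (36.460 * 13.160) = 85.97714
D_dBi = 10 * log10(85.97714) = 19.34 dBi

19.34 dBi


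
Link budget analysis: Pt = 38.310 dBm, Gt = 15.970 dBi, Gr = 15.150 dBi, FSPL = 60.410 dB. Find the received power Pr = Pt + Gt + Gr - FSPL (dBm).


Pr = 38.310 + 15.970 + 15.150 - 60.410 = 9.02 dBm

9.02 dBm


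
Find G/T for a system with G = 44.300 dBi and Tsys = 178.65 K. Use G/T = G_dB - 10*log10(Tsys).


G/T = 44.300 - 10*log10(178.65) = 44.300 - 22.52003 = 21.78 dB/K

21.78 dB/K


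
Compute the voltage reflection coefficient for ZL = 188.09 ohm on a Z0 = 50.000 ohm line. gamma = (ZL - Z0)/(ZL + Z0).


gamma = (188.09 - 50.000) / (188.09 + 50.000) = 0.5800

0.5800
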